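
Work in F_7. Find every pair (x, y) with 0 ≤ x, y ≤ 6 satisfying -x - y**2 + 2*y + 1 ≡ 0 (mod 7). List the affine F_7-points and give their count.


Affine F_7-points: {(0, 4), (0, 5), (1, 0), (1, 2), (2, 1), (5, 3), (5, 6)}; count = 7.

For each of the 49 pairs (x, y) ∈ F_7², evaluate f(x, y) mod 7. Record the zeros.
  x = 0: [0↦1, 1↦2, 2↦1, 3↦5, 4↦0, 5↦0, 6↦5]  zeros at y ∈ {4, 5}
  x = 1: [0↦0, 1↦1, 2↦0, 3↦4, 4↦6, 5↦6, 6↦4]  zeros at y ∈ {0, 2}
  x = 2: [0↦6, 1↦0, 2↦6, 3↦3, 4↦5, 5↦5, 6↦3]  zeros at y ∈ {1}
  x = 3: [0↦5, 1↦6, 2↦5, 3↦2, 4↦4, 5↦4, 6↦2]  zeros at y ∈ ∅
  x = 4: [0↦4, 1↦5, 2↦4, 3↦1, 4↦3, 5↦3, 6↦1]  zeros at y ∈ ∅
  x = 5: [0↦3, 1↦4, 2↦3, 3↦0, 4↦2, 5↦2, 6↦0]  zeros at y ∈ {3, 6}
  x = 6: [0↦2, 1↦3, 2↦2, 3↦6, 4↦1, 5↦1, 6↦6]  zeros at y ∈ ∅
Collecting zeros: affine points = {(0, 4), (0, 5), (1, 0), (1, 2), (2, 1), (5, 3), (5, 6)}.
Total count |C(F_7)_aff| = 7.


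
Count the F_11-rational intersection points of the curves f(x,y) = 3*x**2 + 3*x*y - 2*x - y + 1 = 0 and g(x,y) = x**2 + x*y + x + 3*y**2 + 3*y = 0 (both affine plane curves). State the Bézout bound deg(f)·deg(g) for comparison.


Common zeros: ∅; count = 0; Bézout bound = 4.

deg(f) = 2, deg(g) = 2, so Bézout bound = 4.
Scan x ∈ F_11. For each x, list the y ∈ F_11 with f(x, y) ≡ 0 and those with g(x, y) ≡ 0 (mod 11); the common zeros in that column are the intersection.
  x = 0: f ≡ 0 at y ∈ {1}; g ≡ 0 at y ∈ {0, 10}; common: ∅.
  x = 1: f ≡ 0 at y ∈ {10}; g ≡ 0 at y ∈ {2, 4}; common: ∅.
  x = 2: f ≡ 0 at y ∈ {7}; g ≡ 0 at y ∈ ∅; common: ∅.
  x = 3: f ≡ 0 at y ∈ {0}; g ≡ 0 at y ∈ ∅; common: ∅.
  x = 4: f ≡ 0 at y ∈ ∅; g ≡ 0 at y ∈ ∅; common: ∅.
  x = 5: f ≡ 0 at y ∈ {0}; g ≡ 0 at y ∈ {4, 8}; common: ∅.
  x = 6: f ≡ 0 at y ∈ {4}; g ≡ 0 at y ∈ ∅; common: ∅.
  x = 7: f ≡ 0 at y ∈ {1}; g ≡ 0 at y ∈ {2}; common: ∅.
  x = 8: f ≡ 0 at y ∈ {10}; g ≡ 0 at y ∈ {3, 8}; common: ∅.
  x = 9: f ≡ 0 at y ∈ {4}; g ≡ 0 at y ∈ ∅; common: ∅.
  x = 10: f ≡ 0 at y ∈ {7}; g ≡ 0 at y ∈ {0, 3}; common: ∅.
Collecting: common zeros = ∅, so the count is 0.
Comparison with the Bézout bound: 0 ≤ 4 = deg(f)·deg(g), as expected for curves with no common component (the affine F_11-count falls short of the bound because intersections may lie at infinity, over extension fields, or carry multiplicity).


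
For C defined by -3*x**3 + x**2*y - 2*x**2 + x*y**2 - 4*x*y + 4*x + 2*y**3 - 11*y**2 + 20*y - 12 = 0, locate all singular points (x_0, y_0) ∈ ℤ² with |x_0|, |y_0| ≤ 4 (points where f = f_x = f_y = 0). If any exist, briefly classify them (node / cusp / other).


Singular points: {(0, 2)}; classification: cusp.

Compute partial derivatives:
  f_x = -9*x**2 + 2*x*y - 4*x + y**2 - 4*y + 4.
  f_y = x**2 + 2*x*y - 4*x + 6*y**2 - 22*y + 20.
Scan x_0 ∈ {−4, ..., 4}. For each x_0, f_y(x_0, y) is a polynomial in y; find its integer roots y ∈ {−4, ..., 4}, then test f_x and f at those candidates.
  x = -4: f_y(-4, y) = 6*y**2 - 30*y + 52; no integer root y with |y| ≤ 4.
  x = -3: f_y(-3, y) = 6*y**2 - 28*y + 41; no integer root y with |y| ≤ 4.
  x = -2: f_y(-2, y) = 6*y**2 - 26*y + 32; no integer root y with |y| ≤ 4.
  x = -1: f_y(-1, y) = 6*y**2 - 24*y + 25; no integer root y with |y| ≤ 4.
  x = 0: f_y(0, y) = 6*y**2 - 22*y + 20; vanishes at y ∈ {2}. (0, 2): f_x = 0, f = 0 — SINGULAR.
  x = 1: f_y(1, y) = 6*y**2 - 20*y + 17; no integer root y with |y| ≤ 4.
  x = 2: f_y(2, y) = 6*y**2 - 18*y + 16; no integer root y with |y| ≤ 4.
  x = 3: f_y(3, y) = 6*y**2 - 16*y + 17; no integer root y with |y| ≤ 4.
  x = 4: f_y(4, y) = 6*y**2 - 14*y + 20; no integer root y with |y| ≤ 4.
Only singular point on the grid: (0, 2).
Classify: substitute x = 0 + u, y = 2 + v and expand: f = -3*u**3 + u**2*v + u*v**2 + 2*v**3 + v**2.
No constant or linear terms (consistent with a singular point). Quadratic part: v**2. Cubic part: -3*u**3 + u**2*v + u*v**2 + 2*v**3.
The quadratic part v**2 is a perfect square, so there is a single (double) tangent line v = 0, i.e. y = 2. Restricting the cubic part to that line (v = 0) leaves -3*u**3 ≠ 0, so f is not divisible by v and the branch is v² ≈ 3*u**3 to lowest order — this is a cusp.
Classification: cusp.


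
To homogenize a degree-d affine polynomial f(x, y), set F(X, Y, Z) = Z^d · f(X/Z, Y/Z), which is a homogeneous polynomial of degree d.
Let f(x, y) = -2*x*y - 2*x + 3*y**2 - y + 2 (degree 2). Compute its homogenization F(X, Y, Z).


F(X, Y, Z) = -2*X*Y - 2*X*Z + 3*Y**2 - Y*Z + 2*Z**2

deg(f) = 2.
Substitute x = X/Z, y = Y/Z into f, then multiply by Z^2.
  monomial -2·x^1·y^1 ↦ -2·X^1·Y^1·Z^0.
  monomial -2·x^1·y^0 ↦ -2·X^1·Y^0·Z^1.
  monomial 3·x^0·y^2 ↦ 3·X^0·Y^2·Z^0.
  monomial -1·x^0·y^1 ↦ -1·X^0·Y^1·Z^1.
  monomial 2·x^0·y^0 ↦ 2·X^0·Y^0·Z^2.
Collecting: F(X, Y, Z) = -2*X*Y - 2*X*Z + 3*Y**2 - Y*Z + 2*Z**2.


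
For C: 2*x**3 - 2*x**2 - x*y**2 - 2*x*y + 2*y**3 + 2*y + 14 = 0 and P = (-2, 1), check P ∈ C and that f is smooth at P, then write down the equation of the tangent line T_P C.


Tangent line at P: 29*x + 16*y + 42 = 0.

Step 1: f(-2, 1) = 0, so P lies on C.
Step 2: partial derivatives
  f_x(x, y) = 6*x**2 - 4*x - y**2 - 2*y, f_y(x, y) = -2*x*y - 2*x + 6*y**2 + 2.
  f_x(P) = 29, f_y(P) = 16 (gradient nonzero, so P is smooth).
Step 3: tangent line at P: 29·(x − -2) + 16·(y − 1) = 0.
Expanding: 29*x + 16*y + 42 = 0.


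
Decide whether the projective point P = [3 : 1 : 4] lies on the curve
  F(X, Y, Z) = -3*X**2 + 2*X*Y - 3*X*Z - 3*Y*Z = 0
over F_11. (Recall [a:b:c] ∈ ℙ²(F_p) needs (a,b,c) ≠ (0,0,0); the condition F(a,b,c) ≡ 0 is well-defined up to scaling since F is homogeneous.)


F(3,1,4) ≡ 8 (mod 11); P is NOT on the curve.

Evaluate F(3, 1, 4) term-by-term (mod 11).
  -3*X**2 ↦ -3·9·1·1 = -27
  2*X*Y ↦ 2·3·1·1 = 6
  -3*X*Z ↦ -3·3·1·4 = -36
  -3*Y*Z ↦ -3·1·1·4 = -12
Sum: F(3, 1, 4) = (-27) + (6) + (-36) + (-12) = -69.
Reducing mod 11: -69 ≡ 8 (mod 11).
Since F(a, b, c) ≡ 8 ≠ 0 (mod 11), P does NOT lie on the curve.


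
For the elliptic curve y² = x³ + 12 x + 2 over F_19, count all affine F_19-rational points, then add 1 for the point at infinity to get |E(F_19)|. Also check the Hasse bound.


Affine points = {(4, 0), (5, 4), (5, 15), (6, 9), (6, 10), (7, 7), (7, 12), (10, 1), (10, 18), (14, 8), (14, 11), (15, 2), (15, 17)}; affine count = 13; |E(F_19)| = 14.

Discriminant check: Δ ∝ 4a³ + 27b² = 4·12³ + 27·2² = 4·1728 + 27·4 ≡ 9 (mod 19). Nonzero ⇒ E is nonsingular.
For each x ∈ F_19, compute rhs = x³ + 12·x + 2 mod 19, then count y ∈ F_19 with y² ≡ rhs.
  x = 0: rhs = 2, matching y values: none (0 points).
  x = 1: rhs = 15, matching y values: none (0 points).
  x = 2: rhs = 15, matching y values: none (0 points).
  x = 3: rhs = 8, matching y values: none (0 points).
  x = 4: rhs = 0, matching y values: 0 (1 points).
  x = 5: rhs = 16, matching y values: 4, 15 (2 points).
  x = 6: rhs = 5, matching y values: 9, 10 (2 points).
  x = 7: rhs = 11, matching y values: 7, 12 (2 points).
  x = 8: rhs = 2, matching y values: none (0 points).
  x = 9: rhs = 3, matching y values: none (0 points).
  x = 10: rhs = 1, matching y values: 1, 18 (2 points).
  x = 11: rhs = 2, matching y values: none (0 points).
  x = 12: rhs = 12, matching y values: none (0 points).
  x = 13: rhs = 18, matching y values: none (0 points).
  x = 14: rhs = 7, matching y values: 8, 11 (2 points).
  x = 15: rhs = 4, matching y values: 2, 17 (2 points).
  x = 16: rhs = 15, matching y values: none (0 points).
  x = 17: rhs = 8, matching y values: none (0 points).
  x = 18: rhs = 8, matching y values: none (0 points).
Total affine count: 13.
Full point count |E(F_19)| = 13 + 1 = 14.
Hasse bound: |14 − (19+1)| = |-6| = 6 ≤ 2√19 ≈ 8.7178 ✓.


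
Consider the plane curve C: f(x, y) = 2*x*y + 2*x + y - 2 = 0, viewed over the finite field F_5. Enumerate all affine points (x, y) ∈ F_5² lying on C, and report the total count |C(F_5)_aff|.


Affine F_5-points: {(0, 2), (1, 0), (3, 3), (4, 1)}; count = 4.

For each of the 25 pairs (x, y) ∈ F_5², evaluate f(x, y) mod 5. Record the zeros.
  x = 0: [0↦3, 1↦4, 2↦0, 3↦1, 4↦2]  zeros at y ∈ {2}
  x = 1: [0↦0, 1↦3, 2↦1, 3↦4, 4↦2]  zeros at y ∈ {0}
  x = 2: [0↦2, 1↦2, 2↦2, 3↦2, 4↦2]  zeros at y ∈ ∅
  x = 3: [0↦4, 1↦1, 2↦3, 3↦0, 4↦2]  zeros at y ∈ {3}
  x = 4: [0↦1, 1↦0, 2↦4, 3↦3, 4↦2]  zeros at y ∈ {1}
Collecting zeros: affine points = {(0, 2), (1, 0), (3, 3), (4, 1)}.
Total count |C(F_5)_aff| = 4.


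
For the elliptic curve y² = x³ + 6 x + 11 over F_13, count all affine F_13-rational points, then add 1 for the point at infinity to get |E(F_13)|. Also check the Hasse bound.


Affine points = {(3, 2), (3, 11), (5, 6), (5, 7), (6, 4), (6, 9), (8, 5), (8, 8), (9, 1), (9, 12), (11, 2), (11, 11), (12, 2), (12, 11)}; affine count = 14; |E(F_13)| = 15.

Discriminant check: Δ ∝ 4a³ + 27b² = 4·6³ + 27·11² = 4·216 + 27·121 ≡ 10 (mod 13). Nonzero ⇒ E is nonsingular.
For each x ∈ F_13, compute rhs = x³ + 6·x + 11 mod 13, then count y ∈ F_13 with y² ≡ rhs.
  x = 0: rhs = 11, matching y values: none (0 points).
  x = 1: rhs = 5, matching y values: none (0 points).
  x = 2: rhs = 5, matching y values: none (0 points).
  x = 3: rhs = 4, matching y values: 2, 11 (2 points).
  x = 4: rhs = 8, matching y values: none (0 points).
  x = 5: rhs = 10, matching y values: 6, 7 (2 points).
  x = 6: rhs = 3, matching y values: 4, 9 (2 points).
  x = 7: rhs = 6, matching y values: none (0 points).
  x = 8: rhs = 12, matching y values: 5, 8 (2 points).
  x = 9: rhs = 1, matching y values: 1, 12 (2 points).
  x = 10: rhs = 5, matching y values: none (0 points).
  x = 11: rhs = 4, matching y values: 2, 11 (2 points).
  x = 12: rhs = 4, matching y values: 2, 11 (2 points).
Total affine count: 14.
Full point count |E(F_13)| = 14 + 1 = 15.
Hasse bound: |15 − (13+1)| = |1| = 1 ≤ 2√13 ≈ 7.2111 ✓.


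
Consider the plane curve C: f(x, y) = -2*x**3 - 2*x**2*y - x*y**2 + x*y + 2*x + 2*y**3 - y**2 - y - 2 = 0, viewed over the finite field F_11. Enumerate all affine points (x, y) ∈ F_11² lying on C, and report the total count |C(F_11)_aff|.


Affine F_11-points: {(1, 7), (1, 9), (2, 1), (4, 1), (4, 6), (5, 0), (6, 5), (7, 3), (8, 6), (9, 4), (10, 4), (10, 8), (10, 10)}; count = 13.

For each of the 121 pairs (x, y) ∈ F_11², evaluate f(x, y) mod 11. Record the zeros.
  x = 0: [0↦9, 1↦9, 2↦8, 3↦7, 4↦7, 5↦9, 6↦3, 7↦1, 8↦4, 9↦2, 10↦7]  zeros at y ∈ ∅
  x = 1: [0↦9, 1↦7, 2↦2, 3↦6, 4↦9, 5↦1, 6↦5, 7↦0, 8↦9, 9↦0, 10↦7]  zeros at y ∈ {7, 9}
  x = 2: [0↦8, 1↦0, 2↦9, 3↦3, 4↦5, 5↦5, 6↦4, 7↦3, 8↦3, 9↦5, 10↦10]  zeros at y ∈ {1}
  x = 3: [0↦5, 1↦9, 2↦6, 3↦8, 4↦5, 5↦9, 6↦10, 7↦9, 8↦7, 9↦5, 10↦4]  zeros at y ∈ ∅
  x = 4: [0↦10, 1↦0, 2↦3, 3↦9, 4↦8, 5↦1, 6↦0, 7↦6, 8↦9, 9↦10, 10↦10]  zeros at y ∈ {1, 6}
  x = 5: [0↦0, 1↦5, 2↦10, 3↦5, 4↦2, 5↦2, 6↦6, 7↦4, 8↦8, 9↦8, 10↦5]  zeros at y ∈ {0}
  x = 6: [0↦7, 1↦1, 2↦4, 3↦6, 4↦8, 5↦0, 6↦5, 7↦2, 8↦3, 9↦9, 10↦10]  zeros at y ∈ {5}
  x = 7: [0↦8, 1↦9, 2↦6, 3↦0, 4↦3, 5↦5, 6↦7, 7↦10, 8↦4, 9↦1, 10↦2]  zeros at y ∈ {3}
  x = 8: [0↦2, 1↦6, 2↦4, 3↦8, 4↦8, 5↦5, 6↦0, 7↦5, 8↦10, 9↦5, 10↦2]  zeros at y ∈ {6}
  x = 9: [0↦10, 1↦2, 2↦8, 3↦7, 4↦0, 5↦10, 6↦5, 7↦8, 8↦9, 9↦9, 10↦9]  zeros at y ∈ {4}
  x = 10: [0↦9, 1↦7, 2↦6, 3↦7, 4↦0, 5↦8, 6↦10, 7↦7, 8↦0, 9↦1, 10↦0]  zeros at y ∈ {4, 8, 10}
Collecting zeros: affine points = {(1, 7), (1, 9), (2, 1), (4, 1), (4, 6), (5, 0), (6, 5), (7, 3), (8, 6), (9, 4), (10, 4), (10, 8), (10, 10)}.
Total count |C(F_11)_aff| = 13.


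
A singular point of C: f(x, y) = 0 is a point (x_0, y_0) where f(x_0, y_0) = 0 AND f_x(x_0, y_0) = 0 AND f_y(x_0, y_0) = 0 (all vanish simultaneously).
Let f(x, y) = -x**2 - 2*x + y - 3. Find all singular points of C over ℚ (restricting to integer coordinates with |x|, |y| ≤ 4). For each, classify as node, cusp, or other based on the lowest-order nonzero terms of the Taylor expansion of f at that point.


No singular points in the scanned grid; C is smooth there.

Compute partial derivatives:
  f_x = -2*x - 2.
  f_y = 1.
f_y = 1 is a nonzero constant, so f_y never vanishes: no point (x, y) can satisfy f = f_x = f_y = 0. In particular no (x, y) ∈ {−4, ..., 4}² is singular; the curve is smooth.


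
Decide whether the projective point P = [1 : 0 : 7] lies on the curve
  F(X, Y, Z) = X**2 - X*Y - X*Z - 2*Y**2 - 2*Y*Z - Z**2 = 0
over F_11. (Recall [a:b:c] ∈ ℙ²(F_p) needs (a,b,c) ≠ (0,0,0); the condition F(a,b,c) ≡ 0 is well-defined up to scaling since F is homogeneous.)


F(1,0,7) ≡ 0 (mod 11); P is on the curve.

Evaluate F(1, 0, 7) term-by-term (mod 11).
  X**2 ↦ 1·1·1·1 = 1
  -X*Y ↦ -1·1·0·1 = 0
  -X*Z ↦ -1·1·1·7 = -7
  -2*Y**2 ↦ -2·1·0·1 = 0
  -2*Y*Z ↦ -2·1·0·7 = 0
  -Z**2 ↦ -1·1·1·49 = -49
Sum: F(1, 0, 7) = (1) + (0) + (-7) + (0) + (0) + (-49) = -55.
Reducing mod 11: -55 ≡ 0 (mod 11).
Since F(a, b, c) ≡ 0 (mod 11), P lies on the curve.


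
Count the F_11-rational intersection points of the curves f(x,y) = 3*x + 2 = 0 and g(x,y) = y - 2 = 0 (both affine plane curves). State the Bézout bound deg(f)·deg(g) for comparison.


Common zeros: {(3, 2)}; count = 1; Bézout bound = 1.

deg(f) = 1, deg(g) = 1, so Bézout bound = 1.
Scan x ∈ F_11. For each x, list the y ∈ F_11 with f(x, y) ≡ 0 and those with g(x, y) ≡ 0 (mod 11); the common zeros in that column are the intersection.
  x = 0: f ≡ 0 at y ∈ ∅; g ≡ 0 at y ∈ {2}; common: ∅.
  x = 1: f ≡ 0 at y ∈ ∅; g ≡ 0 at y ∈ {2}; common: ∅.
  x = 2: f ≡ 0 at y ∈ ∅; g ≡ 0 at y ∈ {2}; common: ∅.
  x = 3: f ≡ 0 at y ∈ {0, 1, 2, 3, 4, 5, 6, 7, 8, 9, 10}; g ≡ 0 at y ∈ {2}; common: {2}.
  x = 4: f ≡ 0 at y ∈ ∅; g ≡ 0 at y ∈ {2}; common: ∅.
  x = 5: f ≡ 0 at y ∈ ∅; g ≡ 0 at y ∈ {2}; common: ∅.
  x = 6: f ≡ 0 at y ∈ ∅; g ≡ 0 at y ∈ {2}; common: ∅.
  x = 7: f ≡ 0 at y ∈ ∅; g ≡ 0 at y ∈ {2}; common: ∅.
  x = 8: f ≡ 0 at y ∈ ∅; g ≡ 0 at y ∈ {2}; common: ∅.
  x = 9: f ≡ 0 at y ∈ ∅; g ≡ 0 at y ∈ {2}; common: ∅.
  x = 10: f ≡ 0 at y ∈ ∅; g ≡ 0 at y ∈ {2}; common: ∅.
Collecting: common zeros = {(3, 2)}, so the count is 1.
Comparison with the Bézout bound: 1 ≤ 1 = deg(f)·deg(g), as expected for curves with no common component (the bound is attained).


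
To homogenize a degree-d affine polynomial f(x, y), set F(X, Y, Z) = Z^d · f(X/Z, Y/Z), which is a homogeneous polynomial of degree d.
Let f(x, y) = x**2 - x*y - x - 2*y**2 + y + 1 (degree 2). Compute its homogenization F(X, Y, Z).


F(X, Y, Z) = X**2 - X*Y - X*Z - 2*Y**2 + Y*Z + Z**2

deg(f) = 2.
Substitute x = X/Z, y = Y/Z into f, then multiply by Z^2.
  monomial 1·x^2·y^0 ↦ 1·X^2·Y^0·Z^0.
  monomial -1·x^1·y^1 ↦ -1·X^1·Y^1·Z^0.
  monomial -1·x^1·y^0 ↦ -1·X^1·Y^0·Z^1.
  monomial -2·x^0·y^2 ↦ -2·X^0·Y^2·Z^0.
  monomial 1·x^0·y^1 ↦ 1·X^0·Y^1·Z^1.
  monomial 1·x^0·y^0 ↦ 1·X^0·Y^0·Z^2.
Collecting: F(X, Y, Z) = X**2 - X*Y - X*Z - 2*Y**2 + Y*Z + Z**2.


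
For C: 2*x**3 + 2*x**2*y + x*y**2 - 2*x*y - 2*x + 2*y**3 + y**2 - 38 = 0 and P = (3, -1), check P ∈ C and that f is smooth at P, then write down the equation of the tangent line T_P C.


Tangent line at P: 43*x + 10*y - 119 = 0.

Step 1: f(3, -1) = 0, so P lies on C.
Step 2: partial derivatives
  f_x(x, y) = 6*x**2 + 4*x*y + y**2 - 2*y - 2, f_y(x, y) = 2*x**2 + 2*x*y - 2*x + 6*y**2 + 2*y.
  f_x(P) = 43, f_y(P) = 10 (gradient nonzero, so P is smooth).
Step 3: tangent line at P: 43·(x − 3) + 10·(y − -1) = 0.
Expanding: 43*x + 10*y - 119 = 0.


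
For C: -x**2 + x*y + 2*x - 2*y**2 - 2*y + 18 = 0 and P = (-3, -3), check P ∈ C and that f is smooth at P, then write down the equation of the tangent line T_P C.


Tangent line at P: 5*x + 7*y + 36 = 0.

Step 1: f(-3, -3) = 0, so P lies on C.
Step 2: partial derivatives
  f_x(x, y) = -2*x + y + 2, f_y(x, y) = x - 4*y - 2.
  f_x(P) = 5, f_y(P) = 7 (gradient nonzero, so P is smooth).
Step 3: tangent line at P: 5·(x − -3) + 7·(y − -3) = 0.
Expanding: 5*x + 7*y + 36 = 0.


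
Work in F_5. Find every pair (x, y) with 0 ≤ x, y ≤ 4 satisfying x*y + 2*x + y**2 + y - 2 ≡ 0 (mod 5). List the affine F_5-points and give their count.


Affine F_5-points: {(0, 1), (0, 3), (1, 0), (1, 3), (2, 3), (2, 4), (3, 3), (4, 2), (4, 3)}; count = 9.

For each of the 25 pairs (x, y) ∈ F_5², evaluate f(x, y) mod 5. Record the zeros.
  x = 0: [0↦3, 1↦0, 2↦4, 3↦0, 4↦3]  zeros at y ∈ {1, 3}
  x = 1: [0↦0, 1↦3, 2↦3, 3↦0, 4↦4]  zeros at y ∈ {0, 3}
  x = 2: [0↦2, 1↦1, 2↦2, 3↦0, 4↦0]  zeros at y ∈ {3, 4}
  x = 3: [0↦4, 1↦4, 2↦1, 3↦0, 4↦1]  zeros at y ∈ {3}
  x = 4: [0↦1, 1↦2, 2↦0, 3↦0, 4↦2]  zeros at y ∈ {2, 3}
Collecting zeros: affine points = {(0, 1), (0, 3), (1, 0), (1, 3), (2, 3), (2, 4), (3, 3), (4, 2), (4, 3)}.
Total count |C(F_5)_aff| = 9.


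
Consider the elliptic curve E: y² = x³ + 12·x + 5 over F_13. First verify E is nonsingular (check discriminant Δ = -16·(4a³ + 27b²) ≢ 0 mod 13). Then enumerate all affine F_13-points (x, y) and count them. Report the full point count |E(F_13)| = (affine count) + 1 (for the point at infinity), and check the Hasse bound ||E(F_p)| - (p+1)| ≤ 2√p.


Affine points = {(3, 4), (3, 9), (4, 0), (7, 4), (7, 9), (9, 6), (9, 7), (11, 5), (11, 8)}; affine count = 9; |E(F_13)| = 10.

Discriminant check: Δ ∝ 4a³ + 27b² = 4·12³ + 27·5² = 4·1728 + 27·25 ≡ 8 (mod 13). Nonzero ⇒ E is nonsingular.
For each x ∈ F_13, compute rhs = x³ + 12·x + 5 mod 13, then count y ∈ F_13 with y² ≡ rhs.
  x = 0: rhs = 5, matching y values: none (0 points).
  x = 1: rhs = 5, matching y values: none (0 points).
  x = 2: rhs = 11, matching y values: none (0 points).
  x = 3: rhs = 3, matching y values: 4, 9 (2 points).
  x = 4: rhs = 0, matching y values: 0 (1 points).
  x = 5: rhs = 8, matching y values: none (0 points).
  x = 6: rhs = 7, matching y values: none (0 points).
  x = 7: rhs = 3, matching y values: 4, 9 (2 points).
  x = 8: rhs = 2, matching y values: none (0 points).
  x = 9: rhs = 10, matching y values: 6, 7 (2 points).
  x = 10: rhs = 7, matching y values: none (0 points).
  x = 11: rhs = 12, matching y values: 5, 8 (2 points).
  x = 12: rhs = 5, matching y values: none (0 points).
Total affine count: 9.
Full point count |E(F_13)| = 9 + 1 = 10.
Hasse bound: |10 − (13+1)| = |-4| = 4 ≤ 2√13 ≈ 7.2111 ✓.


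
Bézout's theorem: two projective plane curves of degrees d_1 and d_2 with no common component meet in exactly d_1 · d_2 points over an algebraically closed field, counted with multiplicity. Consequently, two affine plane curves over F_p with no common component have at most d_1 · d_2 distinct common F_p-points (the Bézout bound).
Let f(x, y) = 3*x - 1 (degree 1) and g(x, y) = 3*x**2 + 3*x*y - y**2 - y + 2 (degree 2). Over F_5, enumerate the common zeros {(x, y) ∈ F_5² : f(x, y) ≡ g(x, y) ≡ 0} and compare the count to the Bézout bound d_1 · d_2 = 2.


Common zeros: {(2, 2), (2, 3)}; count = 2; Bézout bound = 2.

deg(f) = 1, deg(g) = 2, so Bézout bound = 2.
Scan x ∈ F_5. For each x, list the y ∈ F_5 with f(x, y) ≡ 0 and those with g(x, y) ≡ 0 (mod 5); the common zeros in that column are the intersection.
  x = 0: f ≡ 0 at y ∈ ∅; g ≡ 0 at y ∈ {1, 3}; common: ∅.
  x = 1: f ≡ 0 at y ∈ ∅; g ≡ 0 at y ∈ {0, 2}; common: ∅.
  x = 2: f ≡ 0 at y ∈ {0, 1, 2, 3, 4}; g ≡ 0 at y ∈ {2, 3}; common: {2, 3}.
  x = 3: f ≡ 0 at y ∈ ∅; g ≡ 0 at y ∈ {4}; common: ∅.
  x = 4: f ≡ 0 at y ∈ ∅; g ≡ 0 at y ∈ {0, 1}; common: ∅.
Collecting: common zeros = {(2, 2), (2, 3)}, so the count is 2.
Comparison with the Bézout bound: 2 ≤ 2 = deg(f)·deg(g), as expected for curves with no common component (the bound is attained).


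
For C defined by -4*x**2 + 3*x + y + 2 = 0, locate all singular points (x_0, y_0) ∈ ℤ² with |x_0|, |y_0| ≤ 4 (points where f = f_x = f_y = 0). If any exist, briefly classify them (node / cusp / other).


No singular points in the scanned grid; C is smooth there.

Compute partial derivatives:
  f_x = 3 - 8*x.
  f_y = 1.
f_y = 1 is a nonzero constant, so f_y never vanishes: no point (x, y) can satisfy f = f_x = f_y = 0. In particular no (x, y) ∈ {−4, ..., 4}² is singular; the curve is smooth.


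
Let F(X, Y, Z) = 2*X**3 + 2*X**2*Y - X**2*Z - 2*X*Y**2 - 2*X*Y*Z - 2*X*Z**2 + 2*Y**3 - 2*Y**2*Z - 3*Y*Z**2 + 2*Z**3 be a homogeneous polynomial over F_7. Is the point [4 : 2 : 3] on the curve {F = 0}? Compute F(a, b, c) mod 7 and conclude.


F(4,2,3) ≡ 5 (mod 7); P is NOT on the curve.

Evaluate F(4, 2, 3) term-by-term (mod 7).
  2*X**3 ↦ 2·64·1·1 = 128
  2*X**2*Y ↦ 2·16·2·1 = 64
  -X**2*Z ↦ -1·16·1·3 = -48
  -2*X*Y**2 ↦ -2·4·4·1 = -32
  -2*X*Y*Z ↦ -2·4·2·3 = -48
  -2*X*Z**2 ↦ -2·4·1·9 = -72
  2*Y**3 ↦ 2·1·8·1 = 16
  -2*Y**2*Z ↦ -2·1·4·3 = -24
  -3*Y*Z**2 ↦ -3·1·2·9 = -54
  2*Z**3 ↦ 2·1·1·27 = 54
Sum: F(4, 2, 3) = (128) + (64) + (-48) + (-32) + (-48) + (-72) + (16) + (-24) + (-54) + (54) = -16.
Reducing mod 7: -16 ≡ 5 (mod 7).
Since F(a, b, c) ≡ 5 ≠ 0 (mod 7), P does NOT lie on the curve.


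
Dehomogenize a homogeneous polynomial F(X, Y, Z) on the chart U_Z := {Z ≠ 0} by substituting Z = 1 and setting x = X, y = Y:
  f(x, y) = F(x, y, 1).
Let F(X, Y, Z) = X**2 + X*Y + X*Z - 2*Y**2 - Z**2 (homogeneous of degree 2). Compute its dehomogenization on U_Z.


f(x, y) = x**2 + x*y + x - 2*y**2 - 1

On U_Z we set Z = 1. Each monomial c·X^i·Y^j·Z^k in F becomes c·x^i·y^j·1^k = c·x^i·y^j.
Substituting Z = 1: F(X, Y, 1) = x**2 + x*y + x - 2*y**2 - 1.
Note: deg(f) ≤ deg(F) = 2; strict inequality happens when F is divisible by Z (lost terms).


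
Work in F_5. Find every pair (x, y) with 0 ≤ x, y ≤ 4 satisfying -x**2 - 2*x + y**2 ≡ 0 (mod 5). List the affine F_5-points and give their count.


Affine F_5-points: {(0, 0), (3, 0), (4, 2), (4, 3)}; count = 4.

For each of the 25 pairs (x, y) ∈ F_5², evaluate f(x, y) mod 5. Record the zeros.
  x = 0: [0↦0, 1↦1, 2↦4, 3↦4, 4↦1]  zeros at y ∈ {0}
  x = 1: [0↦2, 1↦3, 2↦1, 3↦1, 4↦3]  zeros at y ∈ ∅
  x = 2: [0↦2, 1↦3, 2↦1, 3↦1, 4↦3]  zeros at y ∈ ∅
  x = 3: [0↦0, 1↦1, 2↦4, 3↦4, 4↦1]  zeros at y ∈ {0}
  x = 4: [0↦1, 1↦2, 2↦0, 3↦0, 4↦2]  zeros at y ∈ {2, 3}
Collecting zeros: affine points = {(0, 0), (3, 0), (4, 2), (4, 3)}.
Total count |C(F_5)_aff| = 4.


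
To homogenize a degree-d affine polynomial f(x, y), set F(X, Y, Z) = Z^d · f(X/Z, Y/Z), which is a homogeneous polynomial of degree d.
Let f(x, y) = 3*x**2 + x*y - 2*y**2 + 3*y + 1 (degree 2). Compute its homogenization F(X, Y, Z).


F(X, Y, Z) = 3*X**2 + X*Y - 2*Y**2 + 3*Y*Z + Z**2

deg(f) = 2.
Substitute x = X/Z, y = Y/Z into f, then multiply by Z^2.
  monomial 3·x^2·y^0 ↦ 3·X^2·Y^0·Z^0.
  monomial 1·x^1·y^1 ↦ 1·X^1·Y^1·Z^0.
  monomial -2·x^0·y^2 ↦ -2·X^0·Y^2·Z^0.
  monomial 3·x^0·y^1 ↦ 3·X^0·Y^1·Z^1.
  monomial 1·x^0·y^0 ↦ 1·X^0·Y^0·Z^2.
Collecting: F(X, Y, Z) = 3*X**2 + X*Y - 2*Y**2 + 3*Y*Z + Z**2.


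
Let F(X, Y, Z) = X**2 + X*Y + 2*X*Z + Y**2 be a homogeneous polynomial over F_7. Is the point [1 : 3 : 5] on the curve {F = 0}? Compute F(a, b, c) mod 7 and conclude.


F(1,3,5) ≡ 2 (mod 7); P is NOT on the curve.

Evaluate F(1, 3, 5) term-by-term (mod 7).
  X**2 ↦ 1·1·1·1 = 1
  X*Y ↦ 1·1·3·1 = 3
  2*X*Z ↦ 2·1·1·5 = 10
  Y**2 ↦ 1·1·9·1 = 9
Sum: F(1, 3, 5) = (1) + (3) + (10) + (9) = 23.
Reducing mod 7: 23 ≡ 2 (mod 7).
Since F(a, b, c) ≡ 2 ≠ 0 (mod 7), P does NOT lie on the curve.


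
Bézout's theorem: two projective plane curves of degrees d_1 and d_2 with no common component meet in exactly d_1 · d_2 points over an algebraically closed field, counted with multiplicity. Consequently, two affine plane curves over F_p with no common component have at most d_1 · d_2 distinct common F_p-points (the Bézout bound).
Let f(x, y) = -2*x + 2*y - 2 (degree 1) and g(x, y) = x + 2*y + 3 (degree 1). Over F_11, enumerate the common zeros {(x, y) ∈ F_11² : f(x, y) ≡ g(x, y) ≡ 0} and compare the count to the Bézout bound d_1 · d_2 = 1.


Common zeros: {(2, 3)}; count = 1; Bézout bound = 1.

deg(f) = 1, deg(g) = 1, so Bézout bound = 1.
Scan x ∈ F_11. For each x, list the y ∈ F_11 with f(x, y) ≡ 0 and those with g(x, y) ≡ 0 (mod 11); the common zeros in that column are the intersection.
  x = 0: f ≡ 0 at y ∈ {1}; g ≡ 0 at y ∈ {4}; common: ∅.
  x = 1: f ≡ 0 at y ∈ {2}; g ≡ 0 at y ∈ {9}; common: ∅.
  x = 2: f ≡ 0 at y ∈ {3}; g ≡ 0 at y ∈ {3}; common: {3}.
  x = 3: f ≡ 0 at y ∈ {4}; g ≡ 0 at y ∈ {8}; common: ∅.
  x = 4: f ≡ 0 at y ∈ {5}; g ≡ 0 at y ∈ {2}; common: ∅.
  x = 5: f ≡ 0 at y ∈ {6}; g ≡ 0 at y ∈ {7}; common: ∅.
  x = 6: f ≡ 0 at y ∈ {7}; g ≡ 0 at y ∈ {1}; common: ∅.
  x = 7: f ≡ 0 at y ∈ {8}; g ≡ 0 at y ∈ {6}; common: ∅.
  x = 8: f ≡ 0 at y ∈ {9}; g ≡ 0 at y ∈ {0}; common: ∅.
  x = 9: f ≡ 0 at y ∈ {10}; g ≡ 0 at y ∈ {5}; common: ∅.
  x = 10: f ≡ 0 at y ∈ {0}; g ≡ 0 at y ∈ {10}; common: ∅.
Collecting: common zeros = {(2, 3)}, so the count is 1.
Comparison with the Bézout bound: 1 ≤ 1 = deg(f)·deg(g), as expected for curves with no common component (the bound is attained).


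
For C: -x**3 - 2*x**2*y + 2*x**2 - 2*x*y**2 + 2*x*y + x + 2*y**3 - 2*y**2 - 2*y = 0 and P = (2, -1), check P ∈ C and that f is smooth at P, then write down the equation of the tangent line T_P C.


Tangent line at P: x + 12*y + 10 = 0.

Step 1: f(2, -1) = 0, so P lies on C.
Step 2: partial derivatives
  f_x(x, y) = -3*x**2 - 4*x*y + 4*x - 2*y**2 + 2*y + 1, f_y(x, y) = -2*x**2 - 4*x*y + 2*x + 6*y**2 - 4*y - 2.
  f_x(P) = 1, f_y(P) = 12 (gradient nonzero, so P is smooth).
Step 3: tangent line at P: 1·(x − 2) + 12·(y − -1) = 0.
Expanding: x + 12*y + 10 = 0.


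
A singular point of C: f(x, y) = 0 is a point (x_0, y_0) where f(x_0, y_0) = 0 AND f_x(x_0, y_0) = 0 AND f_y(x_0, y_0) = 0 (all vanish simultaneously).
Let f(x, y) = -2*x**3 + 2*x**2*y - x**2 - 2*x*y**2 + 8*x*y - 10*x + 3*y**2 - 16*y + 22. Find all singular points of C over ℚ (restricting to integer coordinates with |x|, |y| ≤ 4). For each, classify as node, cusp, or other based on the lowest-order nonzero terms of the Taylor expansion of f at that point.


Singular points: {(1, 3)}; classification: node.

Compute partial derivatives:
  f_x = -6*x**2 + 4*x*y - 2*x - 2*y**2 + 8*y - 10.
  f_y = 2*x**2 - 4*x*y + 8*x + 6*y - 16.
Scan x_0 ∈ {−4, ..., 4}. For each x_0, f_y(x_0, y) is a polynomial in y; find its integer roots y ∈ {−4, ..., 4}, then test f_x and f at those candidates.
  x = -4: f_y(-4, y) = 22*y - 16; no integer root y with |y| ≤ 4.
  x = -3: f_y(-3, y) = 18*y - 22; no integer root y with |y| ≤ 4.
  x = -2: f_y(-2, y) = 14*y - 24; no integer root y with |y| ≤ 4.
  x = -1: f_y(-1, y) = 10*y - 22; no integer root y with |y| ≤ 4.
  x = 0: f_y(0, y) = 6*y - 16; no integer root y with |y| ≤ 4.
  x = 1: f_y(1, y) = 2*y - 6; vanishes at y ∈ {3}. (1, 3): f_x = 0, f = 0 — SINGULAR.
  x = 2: f_y(2, y) = 8 - 2*y; vanishes at y ∈ {4}. (2, 4): f_x = -6 ≠ 0.
  x = 3: f_y(3, y) = 26 - 6*y; no integer root y with |y| ≤ 4.
  x = 4: f_y(4, y) = 48 - 10*y; no integer root y with |y| ≤ 4.
Only singular point on the grid: (1, 3).
Classify: substitute x = 1 + u, y = 3 + v and expand: f = -2*u**3 + 2*u**2*v - u**2 - 2*u*v**2 + v**2.
No constant or linear terms (consistent with a singular point). Quadratic part: -u**2 + v**2. Cubic part: -2*u**3 + 2*u**2*v - 2*u*v**2.
The quadratic part v**2 - u**2 = (v − u)(v + u) splits into two distinct linear factors, so there are two distinct tangent lines y − 3 = ±(x − 1) — this is a node (ordinary double point).
Classification: node.


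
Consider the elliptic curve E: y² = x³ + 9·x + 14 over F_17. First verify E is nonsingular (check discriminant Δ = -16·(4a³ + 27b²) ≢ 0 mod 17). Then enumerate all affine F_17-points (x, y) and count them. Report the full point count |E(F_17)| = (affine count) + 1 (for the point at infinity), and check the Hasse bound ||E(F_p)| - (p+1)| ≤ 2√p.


Affine points = {(3, 0), (9, 5), (9, 12), (10, 4), (10, 13), (11, 4), (11, 13), (13, 4), (13, 13), (16, 2), (16, 15)}; affine count = 11; |E(F_17)| = 12.

Discriminant check: Δ ∝ 4a³ + 27b² = 4·9³ + 27·14² = 4·729 + 27·196 ≡ 14 (mod 17). Nonzero ⇒ E is nonsingular.
For each x ∈ F_17, compute rhs = x³ + 9·x + 14 mod 17, then count y ∈ F_17 with y² ≡ rhs.
  x = 0: rhs = 14, matching y values: none (0 points).
  x = 1: rhs = 7, matching y values: none (0 points).
  x = 2: rhs = 6, matching y values: none (0 points).
  x = 3: rhs = 0, matching y values: 0 (1 points).
  x = 4: rhs = 12, matching y values: none (0 points).
  x = 5: rhs = 14, matching y values: none (0 points).
  x = 6: rhs = 12, matching y values: none (0 points).
  x = 7: rhs = 12, matching y values: none (0 points).
  x = 8: rhs = 3, matching y values: none (0 points).
  x = 9: rhs = 8, matching y values: 5, 12 (2 points).
  x = 10: rhs = 16, matching y values: 4, 13 (2 points).
  x = 11: rhs = 16, matching y values: 4, 13 (2 points).
  x = 12: rhs = 14, matching y values: none (0 points).
  x = 13: rhs = 16, matching y values: 4, 13 (2 points).
  x = 14: rhs = 11, matching y values: none (0 points).
  x = 15: rhs = 5, matching y values: none (0 points).
  x = 16: rhs = 4, matching y values: 2, 15 (2 points).
Total affine count: 11.
Full point count |E(F_17)| = 11 + 1 = 12.
Hasse bound: |12 − (17+1)| = |-6| = 6 ≤ 2√17 ≈ 8.2462 ✓.


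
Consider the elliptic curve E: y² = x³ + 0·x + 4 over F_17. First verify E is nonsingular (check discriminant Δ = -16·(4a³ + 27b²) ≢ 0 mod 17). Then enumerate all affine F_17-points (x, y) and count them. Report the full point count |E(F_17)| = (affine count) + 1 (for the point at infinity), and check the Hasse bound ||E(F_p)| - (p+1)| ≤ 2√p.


Affine points = {(0, 2), (0, 15), (4, 0), (6, 4), (6, 13), (9, 6), (9, 11), (10, 1), (10, 16), (11, 3), (11, 14), (12, 7), (12, 10), (13, 5), (13, 12), (15, 8), (15, 9)}; affine count = 17; |E(F_17)| = 18.

Discriminant check: Δ ∝ 4a³ + 27b² = 4·0³ + 27·4² = 4·0 + 27·16 ≡ 7 (mod 17). Nonzero ⇒ E is nonsingular.
For each x ∈ F_17, compute rhs = x³ + 0·x + 4 mod 17, then count y ∈ F_17 with y² ≡ rhs.
  x = 0: rhs = 4, matching y values: 2, 15 (2 points).
  x = 1: rhs = 5, matching y values: none (0 points).
  x = 2: rhs = 12, matching y values: none (0 points).
  x = 3: rhs = 14, matching y values: none (0 points).
  x = 4: rhs = 0, matching y values: 0 (1 points).
  x = 5: rhs = 10, matching y values: none (0 points).
  x = 6: rhs = 16, matching y values: 4, 13 (2 points).
  x = 7: rhs = 7, matching y values: none (0 points).
  x = 8: rhs = 6, matching y values: none (0 points).
  x = 9: rhs = 2, matching y values: 6, 11 (2 points).
  x = 10: rhs = 1, matching y values: 1, 16 (2 points).
  x = 11: rhs = 9, matching y values: 3, 14 (2 points).
  x = 12: rhs = 15, matching y values: 7, 10 (2 points).
  x = 13: rhs = 8, matching y values: 5, 12 (2 points).
  x = 14: rhs = 11, matching y values: none (0 points).
  x = 15: rhs = 13, matching y values: 8, 9 (2 points).
  x = 16: rhs = 3, matching y values: none (0 points).
Total affine count: 17.
Full point count |E(F_17)| = 17 + 1 = 18.
Hasse bound: |18 − (17+1)| = |0| = 0 ≤ 2√17 ≈ 8.2462 ✓.


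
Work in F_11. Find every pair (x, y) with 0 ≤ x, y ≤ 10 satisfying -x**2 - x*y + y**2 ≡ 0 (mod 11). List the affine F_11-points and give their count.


Affine F_11-points: {(0, 0), (1, 4), (1, 8), (2, 5), (2, 8), (3, 1), (3, 2), (4, 5), (4, 10), (5, 7), (5, 9), (6, 2), (6, 4), (7, 1), (7, 6), (8, 9), (8, 10), (9, 3), (9, 6), (10, 3), (10, 7)}; count = 21.

For each of the 121 pairs (x, y) ∈ F_11², evaluate f(x, y) mod 11. Record the zeros.
  x = 0: [0↦0, 1↦1, 2↦4, 3↦9, 4↦5, 5↦3, 6↦3, 7↦5, 8↦9, 9↦4, 10↦1]  zeros at y ∈ {0}
  x = 1: [0↦10, 1↦10, 2↦1, 3↦5, 4↦0, 5↦8, 6↦7, 7↦8, 8↦0, 9↦5, 10↦1]  zeros at y ∈ {4, 8}
  x = 2: [0↦7, 1↦6, 2↦7, 3↦10, 4↦4, 5↦0, 6↦9, 7↦9, 8↦0, 9↦4, 10↦10]  zeros at y ∈ {5, 8}
  x = 3: [0↦2, 1↦0, 2↦0, 3↦2, 4↦6, 5↦1, 6↦9, 7↦8, 8↦9, 9↦1, 10↦6]  zeros at y ∈ {1, 2}
  x = 4: [0↦6, 1↦3, 2↦2, 3↦3, 4↦6, 5↦0, 6↦7, 7↦5, 8↦5, 9↦7, 10↦0]  zeros at y ∈ {5, 10}
  x = 5: [0↦8, 1↦4, 2↦2, 3↦2, 4↦4, 5↦8, 6↦3, 7↦0, 8↦10, 9↦0, 10↦3]  zeros at y ∈ {7, 9}
  x = 6: [0↦8, 1↦3, 2↦0, 3↦10, 4↦0, 5↦3, 6↦8, 7↦4, 8↦2, 9↦2, 10↦4]  zeros at y ∈ {2, 4}
  x = 7: [0↦6, 1↦0, 2↦7, 3↦5, 4↦5, 5↦7, 6↦0, 7↦6, 8↦3, 9↦2, 10↦3]  zeros at y ∈ {1, 6}
  x = 8: [0↦2, 1↦6, 2↦1, 3↦9, 4↦8, 5↦9, 6↦1, 7↦6, 8↦2, 9↦0, 10↦0]  zeros at y ∈ {9, 10}
  x = 9: [0↦7, 1↦10, 2↦4, 3↦0, 4↦9, 5↦9, 6↦0, 7↦4, 8↦10, 9↦7, 10↦6]  zeros at y ∈ {3, 6}
  x = 10: [0↦10, 1↦1, 2↦5, 3↦0, 4↦8, 5↦7, 6↦8, 7↦0, 8↦5, 9↦1, 10↦10]  zeros at y ∈ {3, 7}
Collecting zeros: affine points = {(0, 0), (1, 4), (1, 8), (2, 5), (2, 8), (3, 1), (3, 2), (4, 5), (4, 10), (5, 7), (5, 9), (6, 2), (6, 4), (7, 1), (7, 6), (8, 9), (8, 10), (9, 3), (9, 6), (10, 3), (10, 7)}.
Total count |C(F_11)_aff| = 21.


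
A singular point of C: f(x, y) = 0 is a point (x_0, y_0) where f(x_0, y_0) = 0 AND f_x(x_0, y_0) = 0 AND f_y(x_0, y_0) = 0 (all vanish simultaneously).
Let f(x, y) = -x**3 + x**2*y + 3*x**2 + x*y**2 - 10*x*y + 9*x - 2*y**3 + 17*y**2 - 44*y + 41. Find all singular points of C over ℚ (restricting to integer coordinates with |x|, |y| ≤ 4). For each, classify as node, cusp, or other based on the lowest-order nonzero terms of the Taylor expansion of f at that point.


Singular points: {(2, 3)}; classification: cusp.

Compute partial derivatives:
  f_x = -3*x**2 + 2*x*y + 6*x + y**2 - 10*y + 9.
  f_y = x**2 + 2*x*y - 10*x - 6*y**2 + 34*y - 44.
Scan x_0 ∈ {−4, ..., 4}. For each x_0, f_y(x_0, y) is a polynomial in y; find its integer roots y ∈ {−4, ..., 4}, then test f_x and f at those candidates.
  x = -4: f_y(-4, y) = -6*y**2 + 26*y + 12; no integer root y with |y| ≤ 4.
  x = -3: f_y(-3, y) = -6*y**2 + 28*y - 5; no integer root y with |y| ≤ 4.
  x = -2: f_y(-2, y) = -6*y**2 + 30*y - 20; no integer root y with |y| ≤ 4.
  x = -1: f_y(-1, y) = -6*y**2 + 32*y - 33; no integer root y with |y| ≤ 4.
  x = 0: f_y(0, y) = -6*y**2 + 34*y - 44; vanishes at y ∈ {2}. (0, 2): f_x = -7 ≠ 0.
  x = 1: f_y(1, y) = -6*y**2 + 36*y - 53; no integer root y with |y| ≤ 4.
  x = 2: f_y(2, y) = -6*y**2 + 38*y - 60; vanishes at y ∈ {3}. (2, 3): f_x = 0, f = 0 — SINGULAR.
  x = 3: f_y(3, y) = -6*y**2 + 40*y - 65; no integer root y with |y| ≤ 4.
  x = 4: f_y(4, y) = -6*y**2 + 42*y - 68; no integer root y with |y| ≤ 4.
Only singular point on the grid: (2, 3).
Classify: substitute x = 2 + u, y = 3 + v and expand: f = -u**3 + u**2*v + u*v**2 - 2*v**3 + v**2.
No constant or linear terms (consistent with a singular point). Quadratic part: v**2. Cubic part: -u**3 + u**2*v + u*v**2 - 2*v**3.
The quadratic part v**2 is a perfect square, so there is a single (double) tangent line v = 0, i.e. y = 3. Restricting the cubic part to that line (v = 0) leaves -u**3 ≠ 0, so f is not divisible by v and the branch is v² ≈ u**3 to lowest order — this is a cusp.
Classification: cusp.


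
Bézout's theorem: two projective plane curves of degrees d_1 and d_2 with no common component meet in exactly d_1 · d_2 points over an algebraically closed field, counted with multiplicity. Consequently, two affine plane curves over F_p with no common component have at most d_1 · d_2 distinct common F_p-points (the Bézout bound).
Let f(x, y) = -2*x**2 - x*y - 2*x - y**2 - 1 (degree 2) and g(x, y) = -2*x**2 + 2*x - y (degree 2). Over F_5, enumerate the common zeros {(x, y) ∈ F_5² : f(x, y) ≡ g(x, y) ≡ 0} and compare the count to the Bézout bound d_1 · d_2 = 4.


Common zeros: {(1, 0)}; count = 1; Bézout bound = 4.

deg(f) = 2, deg(g) = 2, so Bézout bound = 4.
Scan x ∈ F_5. For each x, list the y ∈ F_5 with f(x, y) ≡ 0 and those with g(x, y) ≡ 0 (mod 5); the common zeros in that column are the intersection.
  x = 0: f ≡ 0 at y ∈ {2, 3}; g ≡ 0 at y ∈ {0}; common: ∅.
  x = 1: f ≡ 0 at y ∈ {0, 4}; g ≡ 0 at y ∈ {0}; common: {0}.
  x = 2: f ≡ 0 at y ∈ ∅; g ≡ 0 at y ∈ {1}; common: ∅.
  x = 3: f ≡ 0 at y ∈ {0, 2}; g ≡ 0 at y ∈ {3}; common: ∅.
  x = 4: f ≡ 0 at y ∈ ∅; g ≡ 0 at y ∈ {1}; common: ∅.
Collecting: common zeros = {(1, 0)}, so the count is 1.
Comparison with the Bézout bound: 1 ≤ 4 = deg(f)·deg(g), as expected for curves with no common component (the affine F_5-count falls short of the bound because intersections may lie at infinity, over extension fields, or carry multiplicity).


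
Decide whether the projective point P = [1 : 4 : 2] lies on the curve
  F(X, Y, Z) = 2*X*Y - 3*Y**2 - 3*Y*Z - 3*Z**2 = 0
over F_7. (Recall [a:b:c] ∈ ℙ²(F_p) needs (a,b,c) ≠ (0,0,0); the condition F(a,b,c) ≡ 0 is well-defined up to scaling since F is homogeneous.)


F(1,4,2) ≡ 1 (mod 7); P is NOT on the curve.

Evaluate F(1, 4, 2) term-by-term (mod 7).
  2*X*Y ↦ 2·1·4·1 = 8
  -3*Y**2 ↦ -3·1·16·1 = -48
  -3*Y*Z ↦ -3·1·4·2 = -24
  -3*Z**2 ↦ -3·1·1·4 = -12
Sum: F(1, 4, 2) = (8) + (-48) + (-24) + (-12) = -76.
Reducing mod 7: -76 ≡ 1 (mod 7).
Since F(a, b, c) ≡ 1 ≠ 0 (mod 7), P does NOT lie on the curve.


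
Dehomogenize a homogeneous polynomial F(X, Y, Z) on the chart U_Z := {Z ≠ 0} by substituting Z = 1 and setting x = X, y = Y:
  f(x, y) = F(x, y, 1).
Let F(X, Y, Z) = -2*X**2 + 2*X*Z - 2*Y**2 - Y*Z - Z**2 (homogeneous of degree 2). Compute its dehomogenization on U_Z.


f(x, y) = -2*x**2 + 2*x - 2*y**2 - y - 1

On U_Z we set Z = 1. Each monomial c·X^i·Y^j·Z^k in F becomes c·x^i·y^j·1^k = c·x^i·y^j.
Substituting Z = 1: F(X, Y, 1) = -2*x**2 + 2*x - 2*y**2 - y - 1.
Note: deg(f) ≤ deg(F) = 2; strict inequality happens when F is divisible by Z (lost terms).


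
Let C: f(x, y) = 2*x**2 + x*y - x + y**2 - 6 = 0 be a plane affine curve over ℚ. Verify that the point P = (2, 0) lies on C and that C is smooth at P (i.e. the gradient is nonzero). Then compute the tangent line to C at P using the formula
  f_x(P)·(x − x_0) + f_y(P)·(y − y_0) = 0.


Tangent line at P: 7*x + 2*y - 14 = 0.

Step 1: f(2, 0) = 0, so P lies on C.
Step 2: partial derivatives
  f_x(x, y) = 4*x + y - 1, f_y(x, y) = x + 2*y.
  f_x(P) = 7, f_y(P) = 2 (gradient nonzero, so P is smooth).
Step 3: tangent line at P: 7·(x − 2) + 2·(y − 0) = 0.
Expanding: 7*x + 2*y - 14 = 0.


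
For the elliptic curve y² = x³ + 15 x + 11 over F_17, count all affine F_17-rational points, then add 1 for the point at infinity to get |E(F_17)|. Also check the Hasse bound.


Affine points = {(2, 7), (2, 10), (3, 7), (3, 10), (4, 4), (4, 13), (7, 0), (9, 5), (9, 12), (12, 7), (12, 10)}; affine count = 11; |E(F_17)| = 12.

Discriminant check: Δ ∝ 4a³ + 27b² = 4·15³ + 27·11² = 4·3375 + 27·121 ≡ 5 (mod 17). Nonzero ⇒ E is nonsingular.
For each x ∈ F_17, compute rhs = x³ + 15·x + 11 mod 17, then count y ∈ F_17 with y² ≡ rhs.
  x = 0: rhs = 11, matching y values: none (0 points).
  x = 1: rhs = 10, matching y values: none (0 points).
  x = 2: rhs = 15, matching y values: 7, 10 (2 points).
  x = 3: rhs = 15, matching y values: 7, 10 (2 points).
  x = 4: rhs = 16, matching y values: 4, 13 (2 points).
  x = 5: rhs = 7, matching y values: none (0 points).
  x = 6: rhs = 11, matching y values: none (0 points).
  x = 7: rhs = 0, matching y values: 0 (1 points).
  x = 8: rhs = 14, matching y values: none (0 points).
  x = 9: rhs = 8, matching y values: 5, 12 (2 points).
  x = 10: rhs = 5, matching y values: none (0 points).
  x = 11: rhs = 11, matching y values: none (0 points).
  x = 12: rhs = 15, matching y values: 7, 10 (2 points).
  x = 13: rhs = 6, matching y values: none (0 points).
  x = 14: rhs = 7, matching y values: none (0 points).
  x = 15: rhs = 7, matching y values: none (0 points).
  x = 16: rhs = 12, matching y values: none (0 points).
Total affine count: 11.
Full point count |E(F_17)| = 11 + 1 = 12.
Hasse bound: |12 − (17+1)| = |-6| = 6 ≤ 2√17 ≈ 8.2462 ✓.
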